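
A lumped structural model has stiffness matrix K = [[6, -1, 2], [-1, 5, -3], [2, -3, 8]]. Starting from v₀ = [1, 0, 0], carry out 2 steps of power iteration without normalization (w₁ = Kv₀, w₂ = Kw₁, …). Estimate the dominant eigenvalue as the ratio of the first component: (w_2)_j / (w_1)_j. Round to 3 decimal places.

λ ≈ 6.833

w1 = Kv₀ = (6·1 + (-1)·0 + 2·0; (-1)·1 + 5·0 + (-3)·0; 2·1 + (-3)·0 + 8·0) = (6, -1, 2)
w2 = Kw1 = (6·6 + (-1)·(-1) + 2·2; (-1)·6 + 5·(-1) + (-3)·2; 2·6 + (-3)·(-1) + 8·2) = (41, -17, 31)
Ratio at component: 41 / 6 = 6.833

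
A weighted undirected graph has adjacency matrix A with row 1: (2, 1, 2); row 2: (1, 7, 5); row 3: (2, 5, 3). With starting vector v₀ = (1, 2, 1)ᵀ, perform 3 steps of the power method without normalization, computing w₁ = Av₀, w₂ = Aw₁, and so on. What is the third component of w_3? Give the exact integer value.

1700

w1 = Av₀ = (6, 20, 15)
w2 = Aw1 = (62, 221, 157)
w3 = Aw2 = (659, 2394, 1700)
The requested component of w3 is 1700.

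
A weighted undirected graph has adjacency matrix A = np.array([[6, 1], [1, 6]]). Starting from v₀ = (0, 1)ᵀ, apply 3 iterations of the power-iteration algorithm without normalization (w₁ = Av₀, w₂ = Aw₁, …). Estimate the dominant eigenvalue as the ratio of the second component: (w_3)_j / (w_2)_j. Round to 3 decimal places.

w1 = Av₀ = (6·0 + 1·1; 1·0 + 6·1) = (1, 6)
w2 = Aw1 = (6·1 + 1·6; 1·1 + 6·6) = (12, 37)
w3 = Aw2 = (109, 234)
Ratio at component: 234 / 37 = 6.324

6.324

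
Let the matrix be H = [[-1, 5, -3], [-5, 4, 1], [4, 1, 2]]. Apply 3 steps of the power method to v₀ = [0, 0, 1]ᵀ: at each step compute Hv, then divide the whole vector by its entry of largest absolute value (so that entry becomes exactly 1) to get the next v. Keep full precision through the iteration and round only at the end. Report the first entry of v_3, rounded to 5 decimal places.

1.00000

Hv0 = (-3.000000, 1.000000, 2.000000); divide by -3.000000 → v1 = (1.000000, -0.333333, -0.666667)
Hv1 = (-0.666667, -7.000000, 2.333333); divide by -7.000000 → v2 = (0.095238, 1.000000, -0.333333)
Hv2 = (5.904762, 3.190476, 0.714286); divide by 5.904762 → v3 = (1.000000, 0.540323, 0.120968)
Requested entry of v3: 124/124 = 1.00000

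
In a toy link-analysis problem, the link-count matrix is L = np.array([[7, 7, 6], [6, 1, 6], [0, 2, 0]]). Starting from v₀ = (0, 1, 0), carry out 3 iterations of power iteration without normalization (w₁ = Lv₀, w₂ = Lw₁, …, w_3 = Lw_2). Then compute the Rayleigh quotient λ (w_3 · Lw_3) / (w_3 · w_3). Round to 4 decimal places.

w1 = Lv₀ = (7·0 + 7·1 + 6·0; 6·0 + 1·1 + 6·0; 0·0 + 2·1 + 0·0) = (7, 1, 2)
w2 = Lw1 = (7·7 + 7·1 + 6·2; 6·7 + 1·1 + 6·2; 0·7 + 2·1 + 0·2) = (68, 55, 2)
w3 = Lw2 = (873, 475, 110)
Lw3 = (10096, 6373, 950)
w3·Lw3 = 873·10096 + 475·6373 + 110·950 = 11945483; w3·w3 = 873·873 + 475·475 + 110·110 = 999854
λ ≈ 11945483/999854 = 11.9472

λ ≈ 11.9472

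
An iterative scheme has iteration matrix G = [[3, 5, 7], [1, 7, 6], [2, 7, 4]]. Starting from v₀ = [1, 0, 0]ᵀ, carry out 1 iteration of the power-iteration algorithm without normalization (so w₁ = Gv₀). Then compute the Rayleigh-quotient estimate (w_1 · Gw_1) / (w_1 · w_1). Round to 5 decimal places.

λ ≈ 10.57143

w1 = Gv₀ = (3, 1, 2)
Gw1 = (28, 22, 21)
w1·Gw1 = 3·28 + 1·22 + 2·21 = 148; w1·w1 = 3·3 + 1·1 + 2·2 = 14
λ ≈ 148/14 = 10.57143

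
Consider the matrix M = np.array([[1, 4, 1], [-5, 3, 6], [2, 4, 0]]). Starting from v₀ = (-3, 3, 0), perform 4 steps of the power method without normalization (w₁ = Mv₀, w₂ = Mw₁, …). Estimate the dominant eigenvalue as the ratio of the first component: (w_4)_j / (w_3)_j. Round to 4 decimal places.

w1 = Mv₀ = (9, 24, 6)
w2 = Mw1 = (111, 63, 114)
w3 = Mw2 = (477, 318, 474)
w4 = Mw3 = (2223, 1413, 2226)
Ratio at component: 2223 / 477 = 4.6604

4.6604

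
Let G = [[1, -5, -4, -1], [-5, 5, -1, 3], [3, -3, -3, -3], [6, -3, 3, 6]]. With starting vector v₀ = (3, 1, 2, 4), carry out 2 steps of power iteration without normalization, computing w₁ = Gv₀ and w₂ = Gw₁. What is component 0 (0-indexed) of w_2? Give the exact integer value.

w1 = Gv₀ = (-14, 0, -12, 45)
w2 = Gw1 = (-11, 217, -141, 150)
The requested component of w2 is -11.

-11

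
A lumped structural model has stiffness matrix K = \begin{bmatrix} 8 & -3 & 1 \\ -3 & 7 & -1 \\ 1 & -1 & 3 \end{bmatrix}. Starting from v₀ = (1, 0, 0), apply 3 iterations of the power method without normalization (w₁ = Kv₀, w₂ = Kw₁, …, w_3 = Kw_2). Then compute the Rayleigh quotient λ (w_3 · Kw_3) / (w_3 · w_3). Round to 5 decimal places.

λ ≈ 10.77192

w1 = Kv₀ = (8, -3, 1)
w2 = Kw1 = (74, -46, 14)
w3 = Kw2 = (744, -558, 162)
Kw3 = (7788, -6300, 1788)
w3·Kw3 = 744·7788 + (-558)·(-6300) + 162·1788 = 9599328; w3·w3 = 744·744 + (-558)·(-558) + 162·162 = 891144
λ ≈ 9599328/891144 = 10.77192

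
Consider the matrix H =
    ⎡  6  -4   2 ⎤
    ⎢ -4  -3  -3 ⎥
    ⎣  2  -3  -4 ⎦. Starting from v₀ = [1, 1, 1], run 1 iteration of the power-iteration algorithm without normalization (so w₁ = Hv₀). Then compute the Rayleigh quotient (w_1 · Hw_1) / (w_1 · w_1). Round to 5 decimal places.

w1 = Hv₀ = (6·1 + (-4)·1 + 2·1; (-4)·1 + (-3)·1 + (-3)·1; 2·1 + (-3)·1 + (-4)·1) = (4, -10, -5)
Hw1 = (54, 29, 58)
w1·Hw1 = 4·54 + (-10)·29 + (-5)·58 = -364; w1·w1 = 4·4 + (-10)·(-10) + (-5)·(-5) = 141
λ ≈ -364/141 = -2.58156

-2.58156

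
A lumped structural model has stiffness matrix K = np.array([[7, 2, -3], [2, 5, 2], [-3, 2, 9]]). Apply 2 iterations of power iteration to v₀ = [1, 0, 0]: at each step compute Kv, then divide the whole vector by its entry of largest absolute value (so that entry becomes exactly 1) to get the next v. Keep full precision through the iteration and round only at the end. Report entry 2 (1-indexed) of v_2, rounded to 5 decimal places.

0.29032

Kv0 = (7.000000, 2.000000, -3.000000); divide by 7.000000 → v1 = (1.000000, 0.285714, -0.428571)
Kv1 = (8.857143, 2.571429, -6.285714); divide by 8.857143 → v2 = (1.000000, 0.290323, -0.709677)
Requested entry of v2: 18/62 = 0.29032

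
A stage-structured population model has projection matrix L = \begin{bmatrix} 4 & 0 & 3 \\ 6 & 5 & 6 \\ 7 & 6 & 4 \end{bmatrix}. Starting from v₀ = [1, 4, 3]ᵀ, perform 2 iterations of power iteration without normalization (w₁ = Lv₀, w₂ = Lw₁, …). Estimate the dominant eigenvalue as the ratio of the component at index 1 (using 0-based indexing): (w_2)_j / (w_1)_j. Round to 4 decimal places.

w1 = Lv₀ = (13, 44, 43)
w2 = Lw1 = (181, 556, 527)
Ratio at component: 556 / 44 = 12.6364

12.6364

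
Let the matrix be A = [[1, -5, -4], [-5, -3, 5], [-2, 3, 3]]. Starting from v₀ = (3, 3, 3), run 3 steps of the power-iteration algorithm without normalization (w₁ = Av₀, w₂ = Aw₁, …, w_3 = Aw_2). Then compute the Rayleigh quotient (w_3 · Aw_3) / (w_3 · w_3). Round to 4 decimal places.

w1 = Av₀ = (1·3 + (-5)·3 + (-4)·3; (-5)·3 + (-3)·3 + 5·3; (-2)·3 + 3·3 + 3·3) = (-24, -9, 12)
w2 = Aw1 = (1·(-24) + (-5)·(-9) + (-4)·12; (-5)·(-24) + (-3)·(-9) + 5·12; (-2)·(-24) + 3·(-9) + 3·12) = (-27, 207, 57)
w3 = Aw2 = (-1290, -201, 846)
Aw3 = (-3669, 11283, 4515)
w3·Aw3 = (-1290)·(-3669) + (-201)·11283 + 846·4515 = 6284817; w3·w3 = (-1290)·(-1290) + (-201)·(-201) + 846·846 = 2420217
λ ≈ 6284817/2420217 = 2.5968

2.5968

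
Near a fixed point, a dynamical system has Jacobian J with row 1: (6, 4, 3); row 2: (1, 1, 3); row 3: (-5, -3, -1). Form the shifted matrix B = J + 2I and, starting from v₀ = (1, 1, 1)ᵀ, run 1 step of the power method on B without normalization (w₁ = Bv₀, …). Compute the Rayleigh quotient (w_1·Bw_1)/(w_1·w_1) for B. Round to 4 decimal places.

B = J + 2I has rows (8, 4, 3); (1, 3, 3); (-5, -3, 1)
w1 = Bv₀ = (15, 7, -7)
Bw1 = (127, 15, -103)
w1·Bw1 = 2731; w1·w1 = 323; μ ≈ 2731/323 = 8.4551

μ ≈ 8.4551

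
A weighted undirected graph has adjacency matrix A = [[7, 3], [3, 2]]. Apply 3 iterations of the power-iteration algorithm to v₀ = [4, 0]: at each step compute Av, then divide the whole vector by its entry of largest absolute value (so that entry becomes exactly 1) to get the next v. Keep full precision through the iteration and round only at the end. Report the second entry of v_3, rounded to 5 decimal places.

Av0 = (28.000000, 12.000000); divide by 28.000000 → v1 = (1.000000, 0.428571)
Av1 = (8.285714, 3.857143); divide by 8.285714 → v2 = (1.000000, 0.465517)
Av2 = (8.396552, 3.931034); divide by 8.396552 → v3 = (1.000000, 0.468172)
Requested entry of v3: 912/1948 = 0.46817

0.46817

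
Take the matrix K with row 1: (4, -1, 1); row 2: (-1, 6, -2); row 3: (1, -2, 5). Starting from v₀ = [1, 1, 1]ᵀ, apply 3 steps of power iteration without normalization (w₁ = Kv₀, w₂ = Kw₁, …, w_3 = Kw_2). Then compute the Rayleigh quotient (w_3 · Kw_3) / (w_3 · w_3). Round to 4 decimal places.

λ ≈ 6.1626

w1 = Kv₀ = (4·1 + (-1)·1 + 1·1; (-1)·1 + 6·1 + (-2)·1; 1·1 + (-2)·1 + 5·1) = (4, 3, 4)
w2 = Kw1 = (4·4 + (-1)·3 + 1·4; (-1)·4 + 6·3 + (-2)·4; 1·4 + (-2)·3 + 5·4) = (17, 6, 18)
w3 = Kw2 = (80, -17, 95)
Kw3 = (432, -372, 589)
w3·Kw3 = 80·432 + (-17)·(-372) + 95·589 = 96839; w3·w3 = 80·80 + (-17)·(-17) + 95·95 = 15714
λ ≈ 96839/15714 = 6.1626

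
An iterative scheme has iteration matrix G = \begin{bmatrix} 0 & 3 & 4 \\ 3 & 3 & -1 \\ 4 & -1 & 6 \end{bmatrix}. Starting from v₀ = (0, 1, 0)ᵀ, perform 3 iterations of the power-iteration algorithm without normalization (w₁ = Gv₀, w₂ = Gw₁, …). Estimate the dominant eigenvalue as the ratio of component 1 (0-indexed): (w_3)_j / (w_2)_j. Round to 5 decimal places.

λ ≈ 3.63158

w1 = Gv₀ = (3, 3, -1)
w2 = Gw1 = (5, 19, 3)
w3 = Gw2 = (69, 69, 19)
Ratio at component: 69 / 19 = 3.63158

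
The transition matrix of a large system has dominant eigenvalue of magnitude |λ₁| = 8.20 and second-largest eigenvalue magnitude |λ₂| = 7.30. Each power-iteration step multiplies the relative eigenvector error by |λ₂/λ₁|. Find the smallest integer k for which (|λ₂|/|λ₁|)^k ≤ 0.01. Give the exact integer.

40

|λ₂/λ₁| = 7.30/8.20 = 0.89024
Need k ≥ ln(0.01) / ln(0.89024) = -4.6052 / -0.1163 ≈ 39.611
Smallest integer k satisfying the bound: 40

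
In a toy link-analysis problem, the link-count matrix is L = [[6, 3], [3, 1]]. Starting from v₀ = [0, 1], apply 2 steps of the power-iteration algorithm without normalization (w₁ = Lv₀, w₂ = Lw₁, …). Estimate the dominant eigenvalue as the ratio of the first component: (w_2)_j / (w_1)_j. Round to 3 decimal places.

λ ≈ 7.000

w1 = Lv₀ = (6·0 + 3·1; 3·0 + 1·1) = (3, 1)
w2 = Lw1 = (6·3 + 3·1; 3·3 + 1·1) = (21, 10)
Ratio at component: 21 / 3 = 7.000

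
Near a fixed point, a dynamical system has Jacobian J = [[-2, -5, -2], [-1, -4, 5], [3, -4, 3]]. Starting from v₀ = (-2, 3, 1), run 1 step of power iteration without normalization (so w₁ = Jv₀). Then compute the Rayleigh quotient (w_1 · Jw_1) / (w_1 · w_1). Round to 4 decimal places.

0.2792

w1 = Jv₀ = (-13, -5, -15)
Jw1 = (81, -42, -64)
w1·Jw1 = (-13)·81 + (-5)·(-42) + (-15)·(-64) = 117; w1·w1 = (-13)·(-13) + (-5)·(-5) + (-15)·(-15) = 419
λ ≈ 117/419 = 0.2792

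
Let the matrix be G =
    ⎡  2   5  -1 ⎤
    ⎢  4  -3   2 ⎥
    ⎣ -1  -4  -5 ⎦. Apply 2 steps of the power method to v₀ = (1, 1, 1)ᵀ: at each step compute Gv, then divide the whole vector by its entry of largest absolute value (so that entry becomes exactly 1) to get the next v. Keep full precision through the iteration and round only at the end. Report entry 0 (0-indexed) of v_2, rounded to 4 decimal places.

Gv0 = (6.00000, 3.00000, -10.00000); divide by -10.00000 → v1 = (-0.60000, -0.30000, 1.00000)
Gv1 = (-3.70000, 0.50000, -3.20000); divide by -3.70000 → v2 = (1.00000, -0.13514, 0.86486)
Requested entry of v2: 37/37 = 1.0000

1.0000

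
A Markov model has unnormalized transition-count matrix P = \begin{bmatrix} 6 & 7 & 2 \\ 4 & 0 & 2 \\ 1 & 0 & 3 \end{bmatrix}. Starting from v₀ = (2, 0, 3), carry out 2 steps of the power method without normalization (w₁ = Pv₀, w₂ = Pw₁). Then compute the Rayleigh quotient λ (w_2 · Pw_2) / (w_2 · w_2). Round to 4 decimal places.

9.4595

w1 = Pv₀ = (18, 14, 11)
w2 = Pw1 = (228, 94, 51)
Pw2 = (2128, 1014, 381)
w2·Pw2 = 228·2128 + 94·1014 + 51·381 = 599931; w2·w2 = 228·228 + 94·94 + 51·51 = 63421
λ ≈ 599931/63421 = 9.4595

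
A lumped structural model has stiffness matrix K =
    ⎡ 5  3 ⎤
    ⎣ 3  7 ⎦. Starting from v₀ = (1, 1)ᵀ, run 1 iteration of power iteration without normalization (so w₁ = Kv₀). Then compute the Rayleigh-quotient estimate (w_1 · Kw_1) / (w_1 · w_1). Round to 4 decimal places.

9.1463

w1 = Kv₀ = (8, 10)
Kw1 = (70, 94)
w1·Kw1 = 8·70 + 10·94 = 1500; w1·w1 = 8·8 + 10·10 = 164
λ ≈ 1500/164 = 9.1463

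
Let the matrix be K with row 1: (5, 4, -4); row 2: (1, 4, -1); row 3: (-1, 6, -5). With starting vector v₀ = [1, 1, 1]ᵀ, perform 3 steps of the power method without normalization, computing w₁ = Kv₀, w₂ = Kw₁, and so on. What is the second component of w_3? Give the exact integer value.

w1 = Kv₀ = (5·1 + 4·1 + (-4)·1; 1·1 + 4·1 + (-1)·1; (-1)·1 + 6·1 + (-5)·1) = (5, 4, 0)
w2 = Kw1 = (5·5 + 4·4 + (-4)·0; 1·5 + 4·4 + (-1)·0; (-1)·5 + 6·4 + (-5)·0) = (41, 21, 19)
w3 = Kw2 = (213, 106, -10)
The requested component of w3 is 106.

106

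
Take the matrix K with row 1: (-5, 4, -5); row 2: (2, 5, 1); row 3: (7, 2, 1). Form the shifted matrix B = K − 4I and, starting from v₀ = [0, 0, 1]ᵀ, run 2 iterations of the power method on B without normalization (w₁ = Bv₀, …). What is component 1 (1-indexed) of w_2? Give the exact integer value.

B = K − 4I has rows (-9, 4, -5); (2, 1, 1); (7, 2, -3)
w1 = Bv₀ = (-5, 1, -3)
w2 = Bw1 = (64, -12, -24)
Requested component of w2: 64

64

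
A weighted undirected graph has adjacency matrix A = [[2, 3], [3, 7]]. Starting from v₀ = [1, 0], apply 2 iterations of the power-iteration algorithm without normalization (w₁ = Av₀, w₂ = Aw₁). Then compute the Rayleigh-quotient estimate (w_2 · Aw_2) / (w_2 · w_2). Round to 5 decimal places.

λ ≈ 8.40423

w1 = Av₀ = (2·1 + 3·0; 3·1 + 7·0) = (2, 3)
w2 = Aw1 = (2·2 + 3·3; 3·2 + 7·3) = (13, 27)
Aw2 = (107, 228)
w2·Aw2 = 13·107 + 27·228 = 7547; w2·w2 = 13·13 + 27·27 = 898
λ ≈ 7547/898 = 8.40423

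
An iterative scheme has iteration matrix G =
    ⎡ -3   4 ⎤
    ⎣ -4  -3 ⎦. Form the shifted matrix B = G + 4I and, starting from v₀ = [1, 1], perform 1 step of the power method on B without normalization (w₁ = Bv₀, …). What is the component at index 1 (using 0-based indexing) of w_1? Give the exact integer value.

B = G + 4I has rows (1, 4); (-4, 1)
w1 = Bv₀ = (5, -3)
Requested component of w1: -3

-3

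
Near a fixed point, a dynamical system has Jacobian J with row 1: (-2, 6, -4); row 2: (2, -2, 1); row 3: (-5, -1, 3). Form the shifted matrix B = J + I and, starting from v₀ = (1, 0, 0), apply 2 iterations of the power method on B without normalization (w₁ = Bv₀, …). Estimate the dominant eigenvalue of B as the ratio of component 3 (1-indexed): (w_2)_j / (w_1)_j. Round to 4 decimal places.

B = J + I has rows (-1, 6, -4); (2, -1, 1); (-5, -1, 4)
w1 = Bv₀ = (-1, 2, -5)
w2 = Bw1 = (33, -9, -17)
Ratio: -17/-5 = 3.4000

μ ≈ 3.4000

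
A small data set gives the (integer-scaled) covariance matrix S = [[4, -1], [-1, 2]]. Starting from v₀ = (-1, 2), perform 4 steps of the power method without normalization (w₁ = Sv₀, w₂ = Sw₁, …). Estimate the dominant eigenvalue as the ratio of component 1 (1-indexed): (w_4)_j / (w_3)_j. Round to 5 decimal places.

w1 = Sv₀ = (-6, 5)
w2 = Sw1 = (-29, 16)
w3 = Sw2 = (-132, 61)
w4 = Sw3 = (-589, 254)
Ratio at component: -589 / -132 = 4.46212

4.46212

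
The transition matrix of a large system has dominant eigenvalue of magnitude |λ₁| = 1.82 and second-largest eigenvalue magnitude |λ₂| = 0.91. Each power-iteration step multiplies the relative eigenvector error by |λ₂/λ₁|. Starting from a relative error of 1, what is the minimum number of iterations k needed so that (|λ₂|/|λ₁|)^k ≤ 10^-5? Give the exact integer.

|λ₂/λ₁| = 0.91/1.82 = 0.50000
Need k ≥ ln(10^-5) / ln(0.50000) = -11.5129 / -0.6931 ≈ 16.610
Smallest integer k satisfying the bound: 17

17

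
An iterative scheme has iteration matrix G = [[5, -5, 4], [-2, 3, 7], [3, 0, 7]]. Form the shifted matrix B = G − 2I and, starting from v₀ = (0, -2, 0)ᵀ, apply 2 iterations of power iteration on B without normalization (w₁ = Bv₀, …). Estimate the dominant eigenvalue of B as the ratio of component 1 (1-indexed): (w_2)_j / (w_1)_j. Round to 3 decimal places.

B = G − 2I has rows (3, -5, 4); (-2, 1, 7); (3, 0, 5)
w1 = Bv₀ = (10, -2, 0)
w2 = Bw1 = (40, -22, 30)
Ratio: 40/10 = 4.000

4.000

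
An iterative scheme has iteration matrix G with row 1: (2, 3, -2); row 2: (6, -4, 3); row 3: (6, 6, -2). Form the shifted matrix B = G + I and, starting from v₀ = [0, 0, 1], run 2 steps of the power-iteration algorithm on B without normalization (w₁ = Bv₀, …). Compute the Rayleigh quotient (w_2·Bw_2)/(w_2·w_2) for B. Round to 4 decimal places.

B = G + I has rows (3, 3, -2); (6, -3, 3); (6, 6, -1)
w1 = Bv₀ = (-2, 3, -1)
w2 = Bw1 = (5, -24, 7)
Bw2 = (-71, 123, -121)
w2·Bw2 = -4154; w2·w2 = 650; μ ≈ -4154/650 = -6.3908

-6.3908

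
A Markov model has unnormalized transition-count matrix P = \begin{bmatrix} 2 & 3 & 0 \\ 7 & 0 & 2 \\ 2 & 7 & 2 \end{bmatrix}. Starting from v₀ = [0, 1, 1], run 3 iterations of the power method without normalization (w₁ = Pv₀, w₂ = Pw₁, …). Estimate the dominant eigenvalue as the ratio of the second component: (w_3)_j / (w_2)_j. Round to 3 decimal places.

w1 = Pv₀ = (3, 2, 9)
w2 = Pw1 = (12, 39, 38)
w3 = Pw2 = (141, 160, 373)
Ratio at component: 160 / 39 = 4.103

λ ≈ 4.103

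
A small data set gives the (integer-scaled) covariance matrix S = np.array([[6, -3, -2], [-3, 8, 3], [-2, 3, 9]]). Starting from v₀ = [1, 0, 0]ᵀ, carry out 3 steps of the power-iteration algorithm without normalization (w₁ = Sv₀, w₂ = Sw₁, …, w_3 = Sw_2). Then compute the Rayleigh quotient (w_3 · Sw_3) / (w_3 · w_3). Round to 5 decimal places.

w1 = Sv₀ = (6·1 + (-3)·0 + (-2)·0; (-3)·1 + 8·0 + 3·0; (-2)·1 + 3·0 + 9·0) = (6, -3, -2)
w2 = Sw1 = (6·6 + (-3)·(-3) + (-2)·(-2); (-3)·6 + 8·(-3) + 3·(-2); (-2)·6 + 3·(-3) + 9·(-2)) = (49, -48, -39)
w3 = Sw2 = (516, -648, -593)
Sw3 = (6226, -8511, -8313)
w3·Sw3 = 516·6226 + (-648)·(-8511) + (-593)·(-8313) = 13657353; w3·w3 = 516·516 + (-648)·(-648) + (-593)·(-593) = 1037809
λ ≈ 13657353/1037809 = 13.15979

13.15979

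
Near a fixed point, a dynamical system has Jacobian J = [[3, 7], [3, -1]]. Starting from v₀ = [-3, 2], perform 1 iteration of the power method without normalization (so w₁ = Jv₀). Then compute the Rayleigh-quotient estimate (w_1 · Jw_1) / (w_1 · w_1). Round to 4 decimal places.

λ ≈ -4.0822

w1 = Jv₀ = (5, -11)
Jw1 = (-62, 26)
w1·Jw1 = 5·(-62) + (-11)·26 = -596; w1·w1 = 5·5 + (-11)·(-11) = 146
λ ≈ -596/146 = -4.0822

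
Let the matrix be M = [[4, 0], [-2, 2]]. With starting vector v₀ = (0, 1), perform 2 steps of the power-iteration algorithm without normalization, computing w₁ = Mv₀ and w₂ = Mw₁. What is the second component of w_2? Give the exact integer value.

4

w1 = Mv₀ = (0, 2)
w2 = Mw1 = (0, 4)
The requested component of w2 is 4.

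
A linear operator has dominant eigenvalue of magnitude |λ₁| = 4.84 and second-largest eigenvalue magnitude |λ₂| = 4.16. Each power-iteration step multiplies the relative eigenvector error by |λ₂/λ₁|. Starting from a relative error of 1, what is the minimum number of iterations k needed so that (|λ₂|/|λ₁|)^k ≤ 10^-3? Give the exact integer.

|λ₂/λ₁| = 4.16/4.84 = 0.85950
Need k ≥ ln(10^-3) / ln(0.85950) = -6.9078 / -0.1514 ≈ 45.626
Smallest integer k satisfying the bound: 46

46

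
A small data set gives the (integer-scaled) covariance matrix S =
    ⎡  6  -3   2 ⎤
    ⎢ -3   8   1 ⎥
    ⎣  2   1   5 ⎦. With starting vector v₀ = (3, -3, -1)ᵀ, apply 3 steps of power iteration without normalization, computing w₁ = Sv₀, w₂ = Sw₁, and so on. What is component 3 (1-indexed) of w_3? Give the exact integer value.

w1 = Sv₀ = (25, -34, -2)
w2 = Sw1 = (248, -349, 6)
w3 = Sw2 = (2547, -3530, 177)
The requested component of w3 is 177.

177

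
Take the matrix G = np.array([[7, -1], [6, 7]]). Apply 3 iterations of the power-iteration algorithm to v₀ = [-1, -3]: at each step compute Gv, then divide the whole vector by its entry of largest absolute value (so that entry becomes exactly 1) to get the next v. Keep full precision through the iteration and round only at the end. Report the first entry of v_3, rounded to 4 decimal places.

Gv0 = (-4.00000, -27.00000); divide by -27.00000 → v1 = (0.14815, 1.00000)
Gv1 = (0.03704, 7.88889); divide by 7.88889 → v2 = (0.00469, 1.00000)
Gv2 = (-0.96714, 7.02817); divide by 7.02817 → v3 = (-0.13761, 1.00000)
Requested entry of v3: 206/-1497 = -0.1376

-0.1376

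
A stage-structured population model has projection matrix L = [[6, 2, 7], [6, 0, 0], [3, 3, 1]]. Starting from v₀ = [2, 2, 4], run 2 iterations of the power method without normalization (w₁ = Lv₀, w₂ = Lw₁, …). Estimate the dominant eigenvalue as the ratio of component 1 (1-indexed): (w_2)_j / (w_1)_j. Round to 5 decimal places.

w1 = Lv₀ = (6·2 + 2·2 + 7·4; 6·2 + 0·2 + 0·4; 3·2 + 3·2 + 1·4) = (44, 12, 16)
w2 = Lw1 = (6·44 + 2·12 + 7·16; 6·44 + 0·12 + 0·16; 3·44 + 3·12 + 1·16) = (400, 264, 184)
Ratio at component: 400 / 44 = 9.09091

9.09091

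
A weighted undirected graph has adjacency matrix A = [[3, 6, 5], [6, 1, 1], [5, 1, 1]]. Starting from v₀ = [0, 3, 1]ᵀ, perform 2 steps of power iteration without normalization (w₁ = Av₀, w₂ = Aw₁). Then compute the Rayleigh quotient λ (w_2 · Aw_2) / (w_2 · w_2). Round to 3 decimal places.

w1 = Av₀ = (23, 4, 4)
w2 = Aw1 = (113, 146, 123)
Aw2 = (1830, 947, 834)
w2·Aw2 = 113·1830 + 146·947 + 123·834 = 447634; w2·w2 = 113·113 + 146·146 + 123·123 = 49214
λ ≈ 447634/49214 = 9.096

9.096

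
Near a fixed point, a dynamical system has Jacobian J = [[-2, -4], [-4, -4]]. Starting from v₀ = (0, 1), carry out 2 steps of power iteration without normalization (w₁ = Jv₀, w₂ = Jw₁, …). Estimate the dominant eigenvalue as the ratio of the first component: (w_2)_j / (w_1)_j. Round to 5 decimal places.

w1 = Jv₀ = (-4, -4)
w2 = Jw1 = (24, 32)
Ratio at component: 24 / -4 = -6.00000

-6.00000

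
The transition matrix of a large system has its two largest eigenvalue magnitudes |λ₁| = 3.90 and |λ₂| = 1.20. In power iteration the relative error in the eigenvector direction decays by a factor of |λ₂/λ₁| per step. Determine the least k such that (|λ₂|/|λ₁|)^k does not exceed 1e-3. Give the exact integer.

6

|λ₂/λ₁| = 1.20/3.90 = 0.30769
Need k ≥ ln(1e-3) / ln(0.30769) = -6.9078 / -1.1787 ≈ 5.861
Smallest integer k satisfying the bound: 6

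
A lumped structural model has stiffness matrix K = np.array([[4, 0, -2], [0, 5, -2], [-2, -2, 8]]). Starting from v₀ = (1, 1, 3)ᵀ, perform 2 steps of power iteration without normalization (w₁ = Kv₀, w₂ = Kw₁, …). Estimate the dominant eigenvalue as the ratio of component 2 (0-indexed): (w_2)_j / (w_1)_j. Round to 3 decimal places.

w1 = Kv₀ = (-2, -1, 20)
w2 = Kw1 = (-48, -45, 166)
Ratio at component: 166 / 20 = 8.300

8.300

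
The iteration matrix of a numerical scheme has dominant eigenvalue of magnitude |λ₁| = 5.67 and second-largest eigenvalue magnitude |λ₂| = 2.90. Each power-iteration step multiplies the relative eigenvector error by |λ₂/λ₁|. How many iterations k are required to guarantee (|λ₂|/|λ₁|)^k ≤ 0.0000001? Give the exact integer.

|λ₂/λ₁| = 2.90/5.67 = 0.51146
Need k ≥ ln(0.0000001) / ln(0.51146) = -16.1181 / -0.6705 ≈ 24.040
Smallest integer k satisfying the bound: 25

25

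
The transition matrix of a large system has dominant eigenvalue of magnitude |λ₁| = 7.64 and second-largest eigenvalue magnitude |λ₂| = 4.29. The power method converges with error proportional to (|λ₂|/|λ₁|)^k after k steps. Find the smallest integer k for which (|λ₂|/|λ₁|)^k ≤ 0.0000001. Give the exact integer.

|λ₂/λ₁| = 4.29/7.64 = 0.56152
Need k ≥ ln(0.0000001) / ln(0.56152) = -16.1181 / -0.5771 ≈ 27.929
Smallest integer k satisfying the bound: 28

28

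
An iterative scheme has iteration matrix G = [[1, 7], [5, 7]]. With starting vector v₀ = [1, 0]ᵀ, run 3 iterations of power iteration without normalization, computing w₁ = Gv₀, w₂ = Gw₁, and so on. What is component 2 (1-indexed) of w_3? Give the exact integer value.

w1 = Gv₀ = (1, 5)
w2 = Gw1 = (36, 40)
w3 = Gw2 = (316, 460)
The requested component of w3 is 460.

460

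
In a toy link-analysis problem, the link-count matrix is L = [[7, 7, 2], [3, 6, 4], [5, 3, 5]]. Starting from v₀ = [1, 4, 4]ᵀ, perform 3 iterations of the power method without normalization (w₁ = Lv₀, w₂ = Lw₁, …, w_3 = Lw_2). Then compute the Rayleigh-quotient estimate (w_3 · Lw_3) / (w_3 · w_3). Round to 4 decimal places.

w1 = Lv₀ = (43, 43, 37)
w2 = Lw1 = (676, 535, 529)
w3 = Lw2 = (9535, 7354, 7630)
Lw3 = (133483, 103249, 107887)
w3·Lw3 = 9535·133483 + 7354·103249 + 7630·107887 = 2855231361; w3·w3 = 9535·9535 + 7354·7354 + 7630·7630 = 203214441
λ ≈ 2855231361/203214441 = 14.0503

14.0503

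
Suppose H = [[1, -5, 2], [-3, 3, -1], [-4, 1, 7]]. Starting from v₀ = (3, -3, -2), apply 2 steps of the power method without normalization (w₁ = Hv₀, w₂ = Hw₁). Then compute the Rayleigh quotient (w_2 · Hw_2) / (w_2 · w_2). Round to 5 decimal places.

w1 = Hv₀ = (14, -16, -29)
w2 = Hw1 = (36, -61, -275)
Hw2 = (-209, -16, -2130)
w2·Hw2 = 36·(-209) + (-61)·(-16) + (-275)·(-2130) = 579202; w2·w2 = 36·36 + (-61)·(-61) + (-275)·(-275) = 80642
λ ≈ 579202/80642 = 7.18239

7.18239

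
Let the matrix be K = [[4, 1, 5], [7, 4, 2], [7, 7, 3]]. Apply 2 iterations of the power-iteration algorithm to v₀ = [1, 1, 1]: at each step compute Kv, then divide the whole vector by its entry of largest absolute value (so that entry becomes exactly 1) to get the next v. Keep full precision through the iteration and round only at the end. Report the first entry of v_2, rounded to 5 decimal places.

Kv0 = (10.000000, 13.000000, 17.000000); divide by 17.000000 → v1 = (0.588235, 0.764706, 1.000000)
Kv1 = (8.117647, 9.176471, 12.470588); divide by 12.470588 → v2 = (0.650943, 0.735849, 1.000000)
Requested entry of v2: 138/212 = 0.65094

0.65094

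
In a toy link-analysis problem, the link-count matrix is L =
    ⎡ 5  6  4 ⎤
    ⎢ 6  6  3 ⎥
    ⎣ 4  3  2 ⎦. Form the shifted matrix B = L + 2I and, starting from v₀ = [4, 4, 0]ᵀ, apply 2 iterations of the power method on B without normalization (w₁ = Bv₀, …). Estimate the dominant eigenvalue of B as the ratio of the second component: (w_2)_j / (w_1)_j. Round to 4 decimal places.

B = L + 2I has rows (7, 6, 4); (6, 8, 3); (4, 3, 4)
w1 = Bv₀ = (7·4 + 6·4 + 4·0; 6·4 + 8·4 + 3·0; 4·4 + 3·4 + 4·0) = (52, 56, 28)
w2 = Bw1 = (7·52 + 6·56 + 4·28; 6·52 + 8·56 + 3·28; 4·52 + 3·56 + 4·28) = (812, 844, 488)
Ratio: 844/56 = 15.0714

μ ≈ 15.0714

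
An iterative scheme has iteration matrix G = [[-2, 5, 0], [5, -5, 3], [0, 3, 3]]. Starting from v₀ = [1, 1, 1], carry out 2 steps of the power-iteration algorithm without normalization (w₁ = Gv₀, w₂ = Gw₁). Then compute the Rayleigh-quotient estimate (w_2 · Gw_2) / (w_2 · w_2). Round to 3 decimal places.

λ ≈ 4.357

w1 = Gv₀ = (3, 3, 6)
w2 = Gw1 = (9, 18, 27)
Gw2 = (72, 36, 135)
w2·Gw2 = 9·72 + 18·36 + 27·135 = 4941; w2·w2 = 9·9 + 18·18 + 27·27 = 1134
λ ≈ 4941/1134 = 4.357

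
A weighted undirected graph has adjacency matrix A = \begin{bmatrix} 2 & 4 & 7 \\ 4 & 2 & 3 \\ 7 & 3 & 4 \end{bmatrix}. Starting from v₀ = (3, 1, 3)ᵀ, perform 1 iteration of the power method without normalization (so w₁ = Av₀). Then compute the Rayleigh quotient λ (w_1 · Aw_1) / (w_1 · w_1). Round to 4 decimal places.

w1 = Av₀ = (2·3 + 4·1 + 7·3; 4·3 + 2·1 + 3·3; 7·3 + 3·1 + 4·3) = (31, 23, 36)
Aw1 = (406, 278, 430)
w1·Aw1 = 31·406 + 23·278 + 36·430 = 34460; w1·w1 = 31·31 + 23·23 + 36·36 = 2786
λ ≈ 34460/2786 = 12.3690

12.3690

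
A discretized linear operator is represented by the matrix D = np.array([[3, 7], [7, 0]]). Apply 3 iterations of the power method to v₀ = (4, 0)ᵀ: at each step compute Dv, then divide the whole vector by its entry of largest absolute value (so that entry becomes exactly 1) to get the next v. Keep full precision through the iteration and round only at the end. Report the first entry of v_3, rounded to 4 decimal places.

0.7906

Dv0 = (12.00000, 28.00000); divide by 28.00000 → v1 = (0.42857, 1.00000)
Dv1 = (8.28571, 3.00000); divide by 8.28571 → v2 = (1.00000, 0.36207)
Dv2 = (5.53448, 7.00000); divide by 7.00000 → v3 = (0.79064, 1.00000)
Requested entry of v3: 1284/1624 = 0.7906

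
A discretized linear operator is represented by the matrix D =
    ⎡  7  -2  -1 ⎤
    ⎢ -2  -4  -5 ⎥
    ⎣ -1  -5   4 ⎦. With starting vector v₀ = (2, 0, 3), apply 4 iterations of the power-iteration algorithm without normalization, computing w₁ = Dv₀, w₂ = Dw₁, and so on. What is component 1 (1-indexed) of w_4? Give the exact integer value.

w1 = Dv₀ = (7·2 + (-2)·0 + (-1)·3; (-2)·2 + (-4)·0 + (-5)·3; (-1)·2 + (-5)·0 + 4·3) = (11, -19, 10)
w2 = Dw1 = (7·11 + (-2)·(-19) + (-1)·10; (-2)·11 + (-4)·(-19) + (-5)·10; (-1)·11 + (-5)·(-19) + 4·10) = (105, 4, 124)
w3 = Dw2 = (603, -846, 371)
w4 = Dw3 = (5542, 323, 5111)
The requested component of w4 is 5542.

5542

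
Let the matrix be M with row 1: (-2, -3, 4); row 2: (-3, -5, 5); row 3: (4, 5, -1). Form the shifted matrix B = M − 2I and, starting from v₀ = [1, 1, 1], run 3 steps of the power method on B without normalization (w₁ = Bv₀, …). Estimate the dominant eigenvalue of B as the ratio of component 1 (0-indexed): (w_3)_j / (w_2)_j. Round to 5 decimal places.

B = M − 2I has rows (-4, -3, 4); (-3, -7, 5); (4, 5, -3)
w1 = Bv₀ = (-3, -5, 6)
w2 = Bw1 = (51, 74, -55)
w3 = Bw2 = (-646, -946, 739)
Ratio: -946/74 = -12.78378

μ ≈ -12.78378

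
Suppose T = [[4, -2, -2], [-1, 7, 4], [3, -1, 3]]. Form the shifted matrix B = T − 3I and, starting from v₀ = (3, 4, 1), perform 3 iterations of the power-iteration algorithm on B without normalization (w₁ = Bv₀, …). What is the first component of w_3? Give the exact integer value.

-165

B = T − 3I has rows (1, -2, -2); (-1, 4, 4); (3, -1, 0)
w1 = Bv₀ = (1·3 + (-2)·4 + (-2)·1; (-1)·3 + 4·4 + 4·1; 3·3 + (-1)·4 + 0·1) = (-7, 17, 5)
w2 = Bw1 = (1·(-7) + (-2)·17 + (-2)·5; (-1)·(-7) + 4·17 + 4·5; 3·(-7) + (-1)·17 + 0·5) = (-51, 95, -38)
w3 = Bw2 = (-165, 279, -248)
Requested component of w3: -165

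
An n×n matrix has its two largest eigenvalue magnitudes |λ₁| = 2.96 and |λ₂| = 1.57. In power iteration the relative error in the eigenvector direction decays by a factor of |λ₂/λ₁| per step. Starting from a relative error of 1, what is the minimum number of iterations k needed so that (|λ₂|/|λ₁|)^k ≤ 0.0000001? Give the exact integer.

|λ₂/λ₁| = 1.57/2.96 = 0.53041
Need k ≥ ln(0.0000001) / ln(0.53041) = -16.1181 / -0.6341 ≈ 25.418
Smallest integer k satisfying the bound: 26

26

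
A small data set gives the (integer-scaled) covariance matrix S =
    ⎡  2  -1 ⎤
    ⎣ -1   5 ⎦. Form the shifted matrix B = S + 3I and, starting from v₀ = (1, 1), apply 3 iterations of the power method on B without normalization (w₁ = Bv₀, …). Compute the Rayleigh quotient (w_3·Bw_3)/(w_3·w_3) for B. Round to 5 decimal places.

μ ≈ 7.93243

B = S + 3I has rows (5, -1); (-1, 8)
w1 = Bv₀ = (4, 7)
w2 = Bw1 = (13, 52)
w3 = Bw2 = (13, 403)
Bw3 = (-338, 3211)
w3·Bw3 = 1289639; w3·w3 = 162578; μ ≈ 1289639/162578 = 7.93243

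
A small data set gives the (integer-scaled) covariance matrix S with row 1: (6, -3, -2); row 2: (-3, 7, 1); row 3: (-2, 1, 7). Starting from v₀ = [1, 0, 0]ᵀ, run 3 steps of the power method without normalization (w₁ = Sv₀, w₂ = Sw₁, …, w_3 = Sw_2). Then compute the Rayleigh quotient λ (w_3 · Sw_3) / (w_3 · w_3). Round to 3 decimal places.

λ ≈ 10.699

w1 = Sv₀ = (6·1 + (-3)·0 + (-2)·0; (-3)·1 + 7·0 + 1·0; (-2)·1 + 1·0 + 7·0) = (6, -3, -2)
w2 = Sw1 = (6·6 + (-3)·(-3) + (-2)·(-2); (-3)·6 + 7·(-3) + 1·(-2); (-2)·6 + 1·(-3) + 7·(-2)) = (49, -41, -29)
w3 = Sw2 = (475, -463, -342)
Sw3 = (4923, -5008, -3807)
w3·Sw3 = 475·4923 + (-463)·(-5008) + (-342)·(-3807) = 5959123; w3·w3 = 475·475 + (-463)·(-463) + (-342)·(-342) = 556958
λ ≈ 5959123/556958 = 10.699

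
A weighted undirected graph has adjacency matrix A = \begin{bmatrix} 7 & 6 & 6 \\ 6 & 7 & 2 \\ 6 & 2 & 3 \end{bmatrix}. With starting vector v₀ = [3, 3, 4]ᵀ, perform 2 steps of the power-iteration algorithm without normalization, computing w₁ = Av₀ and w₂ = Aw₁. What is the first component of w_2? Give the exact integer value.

939

w1 = Av₀ = (7·3 + 6·3 + 6·4; 6·3 + 7·3 + 2·4; 6·3 + 2·3 + 3·4) = (63, 47, 36)
w2 = Aw1 = (7·63 + 6·47 + 6·36; 6·63 + 7·47 + 2·36; 6·63 + 2·47 + 3·36) = (939, 779, 580)
The requested component of w2 is 939.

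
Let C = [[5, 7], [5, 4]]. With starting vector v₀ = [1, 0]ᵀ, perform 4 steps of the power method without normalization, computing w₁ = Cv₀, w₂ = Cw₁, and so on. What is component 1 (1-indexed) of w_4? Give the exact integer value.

w1 = Cv₀ = (5, 5)
w2 = Cw1 = (60, 45)
w3 = Cw2 = (615, 480)
w4 = Cw3 = (6435, 4995)
The requested component of w4 is 6435.

6435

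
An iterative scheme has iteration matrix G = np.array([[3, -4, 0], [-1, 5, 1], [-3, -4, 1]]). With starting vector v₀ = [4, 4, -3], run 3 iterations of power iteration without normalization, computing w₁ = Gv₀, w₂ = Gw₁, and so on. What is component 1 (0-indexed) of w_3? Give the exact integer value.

183

w1 = Gv₀ = (3·4 + (-4)·4 + 0·(-3); (-1)·4 + 5·4 + 1·(-3); (-3)·4 + (-4)·4 + 1·(-3)) = (-4, 13, -31)
w2 = Gw1 = (3·(-4) + (-4)·13 + 0·(-31); (-1)·(-4) + 5·13 + 1·(-31); (-3)·(-4) + (-4)·13 + 1·(-31)) = (-64, 38, -71)
w3 = Gw2 = (-344, 183, -31)
The requested component of w3 is 183.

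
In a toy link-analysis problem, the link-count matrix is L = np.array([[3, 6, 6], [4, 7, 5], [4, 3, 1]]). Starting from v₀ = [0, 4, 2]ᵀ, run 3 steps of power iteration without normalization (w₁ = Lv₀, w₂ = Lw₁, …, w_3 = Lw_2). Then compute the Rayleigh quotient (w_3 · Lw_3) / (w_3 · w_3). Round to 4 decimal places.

λ ≈ 13.2550

w1 = Lv₀ = (3·0 + 6·4 + 6·2; 4·0 + 7·4 + 5·2; 4·0 + 3·4 + 1·2) = (36, 38, 14)
w2 = Lw1 = (3·36 + 6·38 + 6·14; 4·36 + 7·38 + 5·14; 4·36 + 3·38 + 1·14) = (420, 480, 272)
w3 = Lw2 = (5772, 6400, 3392)
Lw3 = (76068, 84848, 45680)
w3·Lw3 = 5772·76068 + 6400·84848 + 3392·45680 = 1137038256; w3·w3 = 5772·5772 + 6400·6400 + 3392·3392 = 85781648
λ ≈ 1137038256/85781648 = 13.2550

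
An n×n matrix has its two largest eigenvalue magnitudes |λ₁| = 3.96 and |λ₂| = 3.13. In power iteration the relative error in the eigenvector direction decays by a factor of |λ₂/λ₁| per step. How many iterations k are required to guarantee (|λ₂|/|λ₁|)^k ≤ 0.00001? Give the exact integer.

|λ₂/λ₁| = 3.13/3.96 = 0.79040
Need k ≥ ln(0.00001) / ln(0.79040) = -11.5129 / -0.2352 ≈ 48.947
Smallest integer k satisfying the bound: 49

49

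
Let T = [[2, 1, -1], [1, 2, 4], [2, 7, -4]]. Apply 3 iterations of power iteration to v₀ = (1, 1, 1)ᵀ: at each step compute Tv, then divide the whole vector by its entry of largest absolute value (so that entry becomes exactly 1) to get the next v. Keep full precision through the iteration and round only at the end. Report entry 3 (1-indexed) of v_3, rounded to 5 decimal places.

0.62857

Tv0 = (2.000000, 7.000000, 5.000000); divide by 7.000000 → v1 = (0.285714, 1.000000, 0.714286)
Tv1 = (0.857143, 5.142857, 4.714286); divide by 5.142857 → v2 = (0.166667, 1.000000, 0.916667)
Tv2 = (0.416667, 5.833333, 3.666667); divide by 5.833333 → v3 = (0.071429, 1.000000, 0.628571)
Requested entry of v3: 132/210 = 0.62857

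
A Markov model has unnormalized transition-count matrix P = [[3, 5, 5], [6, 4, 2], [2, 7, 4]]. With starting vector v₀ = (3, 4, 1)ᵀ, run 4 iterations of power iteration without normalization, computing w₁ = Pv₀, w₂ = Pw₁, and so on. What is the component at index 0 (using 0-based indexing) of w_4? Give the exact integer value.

74048

w1 = Pv₀ = (3·3 + 5·4 + 5·1; 6·3 + 4·4 + 2·1; 2·3 + 7·4 + 4·1) = (34, 36, 38)
w2 = Pw1 = (3·34 + 5·36 + 5·38; 6·34 + 4·36 + 2·38; 2·34 + 7·36 + 4·38) = (472, 424, 472)
w3 = Pw2 = (5896, 5472, 5800)
w4 = Pw3 = (74048, 68864, 73296)
The requested component of w4 is 74048.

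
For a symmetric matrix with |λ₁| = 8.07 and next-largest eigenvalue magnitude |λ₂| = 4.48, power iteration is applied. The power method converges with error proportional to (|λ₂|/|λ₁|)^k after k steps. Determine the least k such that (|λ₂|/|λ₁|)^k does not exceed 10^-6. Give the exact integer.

|λ₂/λ₁| = 4.48/8.07 = 0.55514
Need k ≥ ln(10^-6) / ln(0.55514) = -13.8155 / -0.5885 ≈ 23.475
Smallest integer k satisfying the bound: 24

24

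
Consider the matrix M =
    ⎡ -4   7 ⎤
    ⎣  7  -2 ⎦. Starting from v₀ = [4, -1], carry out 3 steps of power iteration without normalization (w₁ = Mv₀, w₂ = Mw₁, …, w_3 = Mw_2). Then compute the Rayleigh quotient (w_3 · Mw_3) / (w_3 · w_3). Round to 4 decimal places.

w1 = Mv₀ = ((-4)·4 + 7·(-1); 7·4 + (-2)·(-1)) = (-23, 30)
w2 = Mw1 = ((-4)·(-23) + 7·30; 7·(-23) + (-2)·30) = (302, -221)
w3 = Mw2 = (-2755, 2556)
Mw3 = (28912, -24397)
w3·Mw3 = (-2755)·28912 + 2556·(-24397) = -142011292; w3·w3 = (-2755)·(-2755) + 2556·2556 = 14123161
λ ≈ -142011292/14123161 = -10.0552

λ ≈ -10.0552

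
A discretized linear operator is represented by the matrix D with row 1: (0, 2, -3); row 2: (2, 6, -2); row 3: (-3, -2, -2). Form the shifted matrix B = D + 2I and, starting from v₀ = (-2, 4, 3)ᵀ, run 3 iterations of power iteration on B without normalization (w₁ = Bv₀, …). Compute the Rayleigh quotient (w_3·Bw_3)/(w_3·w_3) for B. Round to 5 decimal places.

μ ≈ 9.45927

B = D + 2I has rows (2, 2, -3); (2, 8, -2); (-3, -2, 0)
w1 = Bv₀ = (2·(-2) + 2·4 + (-3)·3; 2·(-2) + 8·4 + (-2)·3; (-3)·(-2) + (-2)·4 + 0·3) = (-5, 22, -2)
w2 = Bw1 = (2·(-5) + 2·22 + (-3)·(-2); 2·(-5) + 8·22 + (-2)·(-2); (-3)·(-5) + (-2)·22 + 0·(-2)) = (40, 170, -29)
w3 = Bw2 = (507, 1498, -460)
Bw3 = (5390, 13918, -4517)
w3·Bw3 = 25659714; w3·w3 = 2712653; μ ≈ 25659714/2712653 = 9.45927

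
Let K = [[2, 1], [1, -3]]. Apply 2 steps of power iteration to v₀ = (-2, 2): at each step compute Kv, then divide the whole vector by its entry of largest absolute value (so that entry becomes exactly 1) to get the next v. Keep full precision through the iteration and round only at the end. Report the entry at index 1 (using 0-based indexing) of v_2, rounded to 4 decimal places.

1.0000

Kv0 = (-2.00000, -8.00000); divide by -8.00000 → v1 = (0.25000, 1.00000)
Kv1 = (1.50000, -2.75000); divide by -2.75000 → v2 = (-0.54545, 1.00000)
Requested entry of v2: 22/22 = 1.0000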